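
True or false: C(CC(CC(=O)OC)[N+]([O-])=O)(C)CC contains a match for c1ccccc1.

The pattern c1ccccc1 describes six aromatic carbons in a ring — a benzene ring.
The closest candidate here is a methyl group (-CH3), but no six-membered all-carbon aromatic ring is present. No other fragment satisfies the full query, so there is no match.

False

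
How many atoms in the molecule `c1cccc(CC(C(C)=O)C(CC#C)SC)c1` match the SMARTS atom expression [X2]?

The query [X2] means: any atom with exactly two total connections (bonds + H).
Check the 17 heavy atoms by environment: 6× C (X4) → no; 1× C (X3) → no; 1× O (X1) → no; 1× S (X2) → match; 2× C (X2) → match; 6× c (aromatic, X3) → no.
Summing the matching environments: 1 + 2 = 3 matching atoms.

3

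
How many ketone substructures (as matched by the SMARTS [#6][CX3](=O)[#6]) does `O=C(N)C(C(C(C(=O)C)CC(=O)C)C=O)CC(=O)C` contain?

[#6][CX3](=O)[#6] is the SMARTS for a ketone: a carbonyl carbon (no H) flanked by two carbons.
The molecule carries 3 separate instances of an acetyl/ketone group (-C(=O)CH3) meeting every constraint; each maps to a distinct set of atoms, giving 3 matches.

3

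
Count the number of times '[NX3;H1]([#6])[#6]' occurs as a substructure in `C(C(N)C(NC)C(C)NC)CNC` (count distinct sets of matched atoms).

3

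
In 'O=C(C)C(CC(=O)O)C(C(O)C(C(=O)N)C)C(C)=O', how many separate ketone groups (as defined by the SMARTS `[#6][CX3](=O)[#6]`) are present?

2

[#6][CX3](=O)[#6] is the SMARTS for a ketone: a carbonyl carbon (no H) flanked by two carbons.
The molecule carries 2 separate instances of an acetyl/ketone group (-C(=O)CH3) meeting every constraint; each maps to a distinct set of atoms, giving 2 matches.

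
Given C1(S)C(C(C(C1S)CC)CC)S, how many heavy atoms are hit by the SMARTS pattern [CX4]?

Check the 12 heavy atoms by environment: 9× C (X4) → match; 3× S (X2) → no.
That gives 9 matching atoms.

9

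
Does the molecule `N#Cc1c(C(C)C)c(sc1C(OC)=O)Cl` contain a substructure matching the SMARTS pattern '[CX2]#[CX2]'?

No

The pattern [CX2]#[CX2] describes a carbon-carbon triple bond — an alkyne.
The closest candidate here is a nitrile (-C#N), but the triple bond is C#N, not C#C. No other fragment satisfies the full query, so there is no match.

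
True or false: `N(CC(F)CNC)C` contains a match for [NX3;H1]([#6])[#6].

True

The pattern [NX3;H1]([#6])[#6] describes a trivalent nitrogen with one H, bonded to two carbons — a secondary amine.
The molecule carries an N-methylamino group (-NHCH3), whose atoms satisfy every constraint of the query, so the pattern matches.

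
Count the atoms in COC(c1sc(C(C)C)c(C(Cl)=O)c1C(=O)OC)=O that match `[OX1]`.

The query [OX1] means: aliphatic oxygen with one total connection — typically a carbonyl =O or an oxide.
Check the 19 heavy atoms by environment: 1× s (aromatic, X2) → no; 4× c (aromatic, X3) → no; 3× C (X3) → no; 3× O (X1) → match; 2× O (X2) → no; 5× C (X4) → no; 1× Cl (X1) → no.
That gives 3 matching atoms.

3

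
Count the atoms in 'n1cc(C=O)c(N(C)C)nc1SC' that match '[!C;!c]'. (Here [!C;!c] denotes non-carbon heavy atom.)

5

The query [!C;!c] means: neither aliphatic nor aromatic carbon — same as [!#6].
Check the 13 heavy atoms by environment: 2× n (aromatic) → match; 4× c (aromatic) → no; 1× N → match; 4× C → no; 1× O → match; 1× S → match.
Summing the matching environments: 2 + 1 + 1 + 1 = 5 matching atoms.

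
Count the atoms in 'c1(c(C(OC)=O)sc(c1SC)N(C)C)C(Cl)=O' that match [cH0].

4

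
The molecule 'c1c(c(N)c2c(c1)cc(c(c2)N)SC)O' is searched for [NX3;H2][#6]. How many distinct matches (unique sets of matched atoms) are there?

[NX3;H2][#6] is the SMARTS for a primary amine: a trivalent nitrogen with two H attached to carbon.
The molecule carries 2 separate instances of a primary amino group (-NH2) meeting every constraint; each maps to a distinct set of atoms, giving 2 matches.

2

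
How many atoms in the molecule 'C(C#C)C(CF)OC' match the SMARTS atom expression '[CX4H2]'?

The query [CX4H2] means: sp3 carbon (X4) with exactly two hydrogens.
Check the 8 heavy atoms by environment: 2× C (H2, X4) → match; 1× C (H1, X4) → no; 1× O (H0, X2) → no; 1× C (H3, X4) → no; 1× C (H0, X2) → no; 1× C (H1, X2) → no; 1× F (H0, X1) → no.
That gives 2 matching atoms.

2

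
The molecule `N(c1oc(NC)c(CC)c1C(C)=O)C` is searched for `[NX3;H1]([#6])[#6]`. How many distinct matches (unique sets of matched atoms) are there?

2

[NX3;H1]([#6])[#6] is the SMARTS for a secondary amine: a trivalent nitrogen with one H, bonded to two carbons.
The molecule carries 2 separate instances of an N-methylamino group (-NHCH3) meeting every constraint; each maps to a distinct set of atoms, giving 2 matches.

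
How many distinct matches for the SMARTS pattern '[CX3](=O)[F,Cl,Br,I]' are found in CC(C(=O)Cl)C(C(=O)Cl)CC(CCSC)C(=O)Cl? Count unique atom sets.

3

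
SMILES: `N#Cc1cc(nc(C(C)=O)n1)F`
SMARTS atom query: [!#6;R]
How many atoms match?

2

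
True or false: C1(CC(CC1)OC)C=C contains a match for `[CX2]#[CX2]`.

False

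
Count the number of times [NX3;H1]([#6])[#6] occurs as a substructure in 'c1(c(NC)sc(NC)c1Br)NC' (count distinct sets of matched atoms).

3

[NX3;H1]([#6])[#6] is the SMARTS for a secondary amine: a trivalent nitrogen with one H, bonded to two carbons.
The molecule carries 3 separate instances of an N-methylamino group (-NHCH3) meeting every constraint; each maps to a distinct set of atoms, giving 3 matches.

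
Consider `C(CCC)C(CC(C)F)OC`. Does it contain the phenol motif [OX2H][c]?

The pattern [OX2H][c] describes a hydroxyl oxygen attached to an aromatic carbon — a phenol.
The closest candidate here is a methoxy ether (-OCH3), but the oxygen has H0, not H1. No other fragment satisfies the full query, so there is no match.

No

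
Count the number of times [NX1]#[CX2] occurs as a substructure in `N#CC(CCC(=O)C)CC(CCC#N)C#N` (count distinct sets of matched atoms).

3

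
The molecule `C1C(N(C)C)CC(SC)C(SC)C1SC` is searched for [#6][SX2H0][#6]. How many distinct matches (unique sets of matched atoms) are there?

[#6][SX2H0][#6] is the SMARTS for a thioether: an aliphatic sulfur bridging two carbons with no H on the sulfur.
The molecule carries 3 separate instances of a methylthio ether (-SCH3) meeting every constraint; each maps to a distinct set of atoms, giving 3 matches.

3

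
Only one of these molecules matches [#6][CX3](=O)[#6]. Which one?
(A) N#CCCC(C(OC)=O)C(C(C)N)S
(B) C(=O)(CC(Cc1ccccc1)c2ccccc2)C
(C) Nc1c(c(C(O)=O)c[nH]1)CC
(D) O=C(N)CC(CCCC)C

B

[#6][CX3](=O)[#6] describes a carbonyl carbon (no H) flanked by two carbons (a ketone).
(A) has a methyl-ester group (-C(=O)OCH3) but one neighbour of the carbonyl carbon is O, not C.
(B) contains an acetyl/ketone group (-C(=O)CH3), which satisfies every atom and bond constraint.
(C) has a carboxylic acid group (-C(=O)OH) but one neighbour of the carbonyl carbon is O, not C.
(D) has a primary amide (-C(=O)NH2) but one neighbour of the carbonyl carbon is N, not C.
So the answer is (B).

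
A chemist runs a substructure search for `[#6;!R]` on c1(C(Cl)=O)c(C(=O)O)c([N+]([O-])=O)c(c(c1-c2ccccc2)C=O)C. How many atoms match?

4

The query [#6;!R] means: carbon not in any ring.
Check the 24 heavy atoms by environment: 12× c (aromatic, in 6-ring) → no; 4× C (acyclic) → match; 5× O (acyclic) → no; 1× Cl (acyclic) → no; 1× N (charge +1, acyclic) → no; 1× O (charge -1, acyclic) → no.
That gives 4 matching atoms.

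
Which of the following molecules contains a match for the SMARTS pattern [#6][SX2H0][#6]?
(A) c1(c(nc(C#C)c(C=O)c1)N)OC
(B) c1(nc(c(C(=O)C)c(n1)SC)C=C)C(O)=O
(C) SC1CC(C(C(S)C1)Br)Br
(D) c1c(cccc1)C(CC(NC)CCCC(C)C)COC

[#6][SX2H0][#6] describes an aliphatic sulfur bridging two carbons with no H on the sulfur (a thioether).
(A) has a methoxy ether (-OCH3) but the bridging atom is O, not S.
(B) contains a methylthio ether (-SCH3), which satisfies every atom and bond constraint.
(C) has a thiol (-SH) but the sulfur has H1, not H0 bridging two carbons.
(D) has a methoxy ether (-OCH3) but the bridging atom is O, not S.
So the answer is (B).

B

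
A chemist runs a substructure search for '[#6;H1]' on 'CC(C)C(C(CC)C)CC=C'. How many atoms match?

4

Check the 11 heavy atoms by environment: 4× C (H3) → no; 4× C (H1) → match; 3× C (H2) → no.
That gives 4 matching atoms.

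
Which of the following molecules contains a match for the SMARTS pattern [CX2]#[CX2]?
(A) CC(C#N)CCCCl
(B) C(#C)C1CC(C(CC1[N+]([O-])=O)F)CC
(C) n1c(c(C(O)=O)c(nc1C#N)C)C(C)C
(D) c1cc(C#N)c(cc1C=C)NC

B

[CX2]#[CX2] describes a carbon-carbon triple bond (an alkyne).
(A) has a nitrile (-C#N) but the triple bond is C#N, not C#C.
(B) contains an ethynyl group (-C#CH), which satisfies every atom and bond constraint.
(C) has a nitrile (-C#N) but the triple bond is C#N, not C#C.
(D) has a vinyl group (-CH=CH2) but the C=C is a double bond; both carbons are CX3, not CX2.
So the answer is (B).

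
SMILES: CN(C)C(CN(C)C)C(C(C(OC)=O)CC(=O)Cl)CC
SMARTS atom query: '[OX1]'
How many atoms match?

2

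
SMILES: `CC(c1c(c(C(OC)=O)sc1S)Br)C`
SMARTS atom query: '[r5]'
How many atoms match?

The query [r5] means: r5 matches atoms in a five-membered ring.
Check the 14 heavy atoms by environment: 1× s (aromatic, in 5-ring) → match; 4× c (aromatic, in 5-ring) → match; 1× Br (acyclic) → no; 1× S (acyclic) → no; 5× C (acyclic) → no; 2× O (acyclic) → no.
Summing the matching environments: 1 + 4 = 5 matching atoms.

5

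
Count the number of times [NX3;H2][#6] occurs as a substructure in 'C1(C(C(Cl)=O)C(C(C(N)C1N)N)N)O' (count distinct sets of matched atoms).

[NX3;H2][#6] is the SMARTS for a primary amine: a trivalent nitrogen with two H attached to carbon.
The molecule carries 4 separate instances of a primary amino group (-NH2) meeting every constraint; each maps to a distinct set of atoms, giving 4 matches.

4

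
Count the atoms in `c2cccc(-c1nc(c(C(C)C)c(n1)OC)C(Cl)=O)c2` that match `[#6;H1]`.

6

Check the 20 heavy atoms by environment: 2× n (aromatic, H0) → no; 5× c (aromatic, H0) → no; 1× C (H0) → no; 2× O (H0) → no; 1× Cl (H0) → no; 1× C (H1) → match; 3× C (H3) → no; 5× c (aromatic, H1) → match.
Summing the matching environments: 1 + 5 = 6 matching atoms.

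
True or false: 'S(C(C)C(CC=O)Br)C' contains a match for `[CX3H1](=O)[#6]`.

True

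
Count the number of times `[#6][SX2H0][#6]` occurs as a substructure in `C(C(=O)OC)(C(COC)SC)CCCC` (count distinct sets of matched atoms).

[#6][SX2H0][#6] is the SMARTS for a thioether: an aliphatic sulfur bridging two carbons with no H on the sulfur.
Exactly one fragment in the molecule meets all constraints, giving 1 match.

1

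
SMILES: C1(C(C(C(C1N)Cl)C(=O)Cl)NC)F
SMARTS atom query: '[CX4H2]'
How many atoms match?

0

The query [CX4H2] means: sp3 carbon (X4) with exactly two hydrogens.
Check the 13 heavy atoms by environment: 5× C (H1, X4) → no; 1× C (H0, X3) → no; 1× O (H0, X1) → no; 2× Cl (H0, X1) → no; 1× N (H2, X3) → no; 1× N (H1, X3) → no; 1× C (H3, X4) → no; 1× F (H0, X1) → no.
No environment satisfies the query, so 0 matching atoms.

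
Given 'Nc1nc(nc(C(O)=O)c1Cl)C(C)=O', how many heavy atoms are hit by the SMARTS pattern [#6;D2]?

The query [#6;D2] means: any carbon bonded to exactly two heavy atoms.
Check the 14 heavy atoms by environment: 2× n (aromatic, D2) → no; 4× c (aromatic, D3) → no; 2× C (D3) → no; 3× O (D1) → no; 1× C (D1) → no; 1× N (D1) → no; 1× Cl (D1) → no.
No environment satisfies the query, so 0 matching atoms.

0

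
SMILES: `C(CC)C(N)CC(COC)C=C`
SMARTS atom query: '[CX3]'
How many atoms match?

2

The query [CX3] means: C with X3: aliphatic carbon with exactly 3 total connections.
Check the 12 heavy atoms by environment: 8× C (X4) → no; 1× N (X3) → no; 1× O (X2) → no; 2× C (X3) → match.
That gives 2 matching atoms.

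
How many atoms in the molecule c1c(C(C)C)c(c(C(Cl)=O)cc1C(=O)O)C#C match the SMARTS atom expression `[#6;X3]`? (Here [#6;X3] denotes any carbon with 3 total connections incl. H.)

8

The query [#6;X3] means: any carbon (aromatic or not) with three total connections.
Check the 17 heavy atoms by environment: 6× c (aromatic, X3) → match; 3× C (X4) → no; 2× C (X3) → match; 2× O (X1) → no; 1× Cl (X1) → no; 2× C (X2) → no; 1× O (X2) → no.
Summing the matching environments: 6 + 2 = 8 matching atoms.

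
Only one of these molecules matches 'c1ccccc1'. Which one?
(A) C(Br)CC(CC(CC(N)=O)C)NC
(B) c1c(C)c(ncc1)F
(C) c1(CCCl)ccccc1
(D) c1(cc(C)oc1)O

C

c1ccccc1 describes six aromatic carbons in a ring (a benzene ring).
(A) has a methyl group (-CH3) but no six-membered all-carbon aromatic ring is present.
(B) has a methyl group (-CH3) but no six-membered all-carbon aromatic ring is present.
(C) contains a phenyl ring, which satisfies every atom and bond constraint.
(D) has a methyl group (-CH3) but no six-membered all-carbon aromatic ring is present.
So the answer is (C).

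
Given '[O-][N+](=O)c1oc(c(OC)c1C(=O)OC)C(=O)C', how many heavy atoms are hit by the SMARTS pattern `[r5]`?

The query [r5] means: r5 matches atoms in a five-membered ring.
Check the 17 heavy atoms by environment: 1× o (aromatic, in 5-ring) → match; 4× c (aromatic, in 5-ring) → match; 5× C (acyclic) → no; 5× O (acyclic) → no; 1× N (charge +1, acyclic) → no; 1× O (charge -1, acyclic) → no.
Summing the matching environments: 1 + 4 = 5 matching atoms.

5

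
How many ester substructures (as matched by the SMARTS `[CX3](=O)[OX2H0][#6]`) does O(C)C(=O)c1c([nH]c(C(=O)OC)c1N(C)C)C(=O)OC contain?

3

[CX3](=O)[OX2H0][#6] is the SMARTS for an ester: a carbonyl carbon bonded to an oxygen that is itself bonded to carbon (no H on that O).
The molecule carries 3 separate instances of a methyl-ester group (-C(=O)OCH3) meeting every constraint; each maps to a distinct set of atoms, giving 3 matches.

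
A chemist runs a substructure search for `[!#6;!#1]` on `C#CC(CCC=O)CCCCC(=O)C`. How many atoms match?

Check the 14 heavy atoms by environment: 12× C → no; 2× O → match.
That gives 2 matching atoms.

2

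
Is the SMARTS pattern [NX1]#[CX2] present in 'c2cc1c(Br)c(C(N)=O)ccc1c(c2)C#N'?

Yes

The pattern [NX1]#[CX2] describes a nitrogen triple-bonded to a two-connected carbon — a nitrile.
The molecule carries a nitrile (-C#N), whose atoms satisfy every constraint of the query, so the pattern matches.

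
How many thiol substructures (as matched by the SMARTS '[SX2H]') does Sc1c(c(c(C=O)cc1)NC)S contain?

2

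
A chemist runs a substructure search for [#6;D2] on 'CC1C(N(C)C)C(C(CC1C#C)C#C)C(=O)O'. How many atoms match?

3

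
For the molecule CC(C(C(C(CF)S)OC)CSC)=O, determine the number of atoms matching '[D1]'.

The query [D1] means: atom with exactly one heavy-atom neighbour (degree 1).
Check the 14 heavy atoms by environment: 2× C (D2) → no; 4× C (D3) → no; 1× O (D1) → match; 3× C (D1) → match; 1× S (D2) → no; 1× S (D1) → match; 1× F (D1) → match; 1× O (D2) → no.
Summing the matching environments: 1 + 3 + 1 + 1 = 6 matching atoms.

6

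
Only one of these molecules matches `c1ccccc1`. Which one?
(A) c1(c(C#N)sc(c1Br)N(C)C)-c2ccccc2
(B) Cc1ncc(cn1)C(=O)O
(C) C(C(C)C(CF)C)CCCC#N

c1ccccc1 describes six aromatic carbons in a ring (a benzene ring).
(A) contains a phenyl ring, which satisfies every atom and bond constraint.
(B) has a methyl group (-CH3) but no six-membered all-carbon aromatic ring is present.
(C) has a methyl group (-CH3) but no six-membered all-carbon aromatic ring is present.
So the answer is (A).

A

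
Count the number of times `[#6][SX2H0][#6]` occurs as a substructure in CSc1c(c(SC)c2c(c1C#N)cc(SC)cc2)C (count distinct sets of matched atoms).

[#6][SX2H0][#6] is the SMARTS for a thioether: an aliphatic sulfur bridging two carbons with no H on the sulfur.
The molecule carries 3 separate instances of a methylthio ether (-SCH3) meeting every constraint; each maps to a distinct set of atoms, giving 3 matches.

3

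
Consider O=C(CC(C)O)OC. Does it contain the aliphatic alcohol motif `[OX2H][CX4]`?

Yes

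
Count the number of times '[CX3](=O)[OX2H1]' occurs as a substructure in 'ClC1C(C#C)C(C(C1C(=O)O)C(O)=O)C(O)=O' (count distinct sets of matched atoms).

3

[CX3](=O)[OX2H1] is the SMARTS for a carboxylic acid: an sp2 carbon double-bonded to O and single-bonded to an -OH oxygen.
The molecule carries 3 separate instances of a carboxylic acid group (-C(=O)OH) meeting every constraint; each maps to a distinct set of atoms, giving 3 matches.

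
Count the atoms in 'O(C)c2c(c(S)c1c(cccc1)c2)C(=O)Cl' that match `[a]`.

10

The query [a] means: a matches any aromatic atom.
Check the 16 heavy atoms by environment: 10× c (aromatic) → match; 2× C → no; 2× O → no; 1× Cl → no; 1× S → no.
That gives 10 matching atoms.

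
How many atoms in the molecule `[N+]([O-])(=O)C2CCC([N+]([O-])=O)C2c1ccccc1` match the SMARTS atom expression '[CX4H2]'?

2

The query [CX4H2] means: sp3 carbon (X4) with exactly two hydrogens.
Check the 17 heavy atoms by environment: 3× C (H1, X4) → no; 2× C (H2, X4) → match; 1× c (aromatic, H0, X3) → no; 5× c (aromatic, H1, X3) → no; 2× N (charge +1, H0, X3) → no; 2× O (charge -1, H0, X1) → no; 2× O (H0, X1) → no.
That gives 2 matching atoms.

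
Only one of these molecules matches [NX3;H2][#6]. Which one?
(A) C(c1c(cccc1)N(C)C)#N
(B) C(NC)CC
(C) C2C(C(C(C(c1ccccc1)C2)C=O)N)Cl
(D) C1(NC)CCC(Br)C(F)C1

C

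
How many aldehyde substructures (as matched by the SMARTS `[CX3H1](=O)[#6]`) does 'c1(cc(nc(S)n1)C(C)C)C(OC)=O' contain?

0

[CX3H1](=O)[#6] is the SMARTS for an aldehyde: an sp2 carbon with one H, double-bonded to O and single-bonded to carbon.
The molecule has a methyl-ester group (-C(=O)OCH3), but the carbonyl carbon has H0, not H1; nothing else fits, so there are 0 matches.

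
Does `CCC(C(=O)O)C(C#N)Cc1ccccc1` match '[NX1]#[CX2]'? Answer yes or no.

Yes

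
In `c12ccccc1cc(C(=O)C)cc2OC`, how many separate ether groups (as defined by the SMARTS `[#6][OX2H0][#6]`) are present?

[#6][OX2H0][#6] is the SMARTS for an ether: an aliphatic oxygen bridging two carbons with no H on the oxygen.
Exactly one fragment in the molecule meets all constraints, giving 1 match.

1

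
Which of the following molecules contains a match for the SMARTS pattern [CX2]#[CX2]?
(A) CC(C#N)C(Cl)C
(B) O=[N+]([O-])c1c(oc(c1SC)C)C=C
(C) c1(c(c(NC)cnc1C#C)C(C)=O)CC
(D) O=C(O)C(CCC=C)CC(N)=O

C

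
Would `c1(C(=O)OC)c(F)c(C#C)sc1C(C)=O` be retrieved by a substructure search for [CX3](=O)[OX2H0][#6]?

Yes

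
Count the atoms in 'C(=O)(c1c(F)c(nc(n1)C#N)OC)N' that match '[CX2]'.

1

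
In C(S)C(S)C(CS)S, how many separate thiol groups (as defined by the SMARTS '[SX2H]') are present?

[SX2H] is the SMARTS for a thiol: an aliphatic sulfur with two connections, one being H.
The molecule carries 4 separate instances of a thiol (-SH) meeting every constraint; each maps to a distinct set of atoms, giving 4 matches.

4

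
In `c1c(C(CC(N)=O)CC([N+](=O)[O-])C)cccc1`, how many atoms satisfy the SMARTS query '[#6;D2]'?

The query [#6;D2] means: any carbon bonded to exactly two heavy atoms.
Check the 17 heavy atoms by environment: 1× C (D1) → no; 3× C (D3) → no; 2× C (D2) → match; 2× O (D1) → no; 1× N (D1) → no; 1× N (charge +1, D3) → no; 1× O (charge -1, D1) → no; 1× c (aromatic, D3) → no; 5× c (aromatic, D2) → match.
Summing the matching environments: 2 + 5 = 7 matching atoms.

7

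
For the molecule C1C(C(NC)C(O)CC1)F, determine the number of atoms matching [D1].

3

The query [D1] means: atom with exactly one heavy-atom neighbour (degree 1).
Check the 10 heavy atoms by environment: 3× C (D3) → no; 3× C (D2) → no; 1× F (D1) → match; 1× O (D1) → match; 1× N (D2) → no; 1× C (D1) → match.
Summing the matching environments: 1 + 1 + 1 = 3 matching atoms.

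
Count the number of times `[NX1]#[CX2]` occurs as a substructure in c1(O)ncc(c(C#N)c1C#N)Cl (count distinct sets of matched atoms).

2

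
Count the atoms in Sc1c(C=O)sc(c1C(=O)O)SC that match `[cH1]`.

Check the 13 heavy atoms by environment: 1× s (aromatic, H0) → no; 4× c (aromatic, H0) → no; 1× C (H0) → no; 2× O (H0) → no; 1× O (H1) → no; 1× S (H1) → no; 1× C (H1) → no; 1× S (H0) → no; 1× C (H3) → no.
No environment satisfies the query, so 0 matching atoms.

0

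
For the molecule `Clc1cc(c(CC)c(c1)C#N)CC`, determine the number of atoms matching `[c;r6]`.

Check the 13 heavy atoms by environment: 6× c (aromatic, in 6-ring) → match; 1× Cl (acyclic) → no; 5× C (acyclic) → no; 1× N (acyclic) → no.
That gives 6 matching atoms.

6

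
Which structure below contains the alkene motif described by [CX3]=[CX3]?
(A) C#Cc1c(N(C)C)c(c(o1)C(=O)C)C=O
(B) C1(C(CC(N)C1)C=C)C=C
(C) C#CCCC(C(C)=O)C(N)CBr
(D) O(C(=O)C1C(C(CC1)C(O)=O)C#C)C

B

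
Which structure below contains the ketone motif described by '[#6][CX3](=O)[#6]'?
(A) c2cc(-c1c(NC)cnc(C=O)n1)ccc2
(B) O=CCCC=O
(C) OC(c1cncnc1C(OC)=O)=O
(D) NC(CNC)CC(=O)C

[#6][CX3](=O)[#6] describes a carbonyl carbon (no H) flanked by two carbons (a ketone).
(A) has an aldehyde (-CHO) but the carbonyl carbon has H1, so it is not flanked by two carbons.
(B) has an aldehyde (-CHO) but the carbonyl carbon has H1, so it is not flanked by two carbons.
(C) has a methyl-ester group (-C(=O)OCH3) but one neighbour of the carbonyl carbon is O, not C.
(D) contains an acetyl/ketone group (-C(=O)CH3), which satisfies every atom and bond constraint.
So the answer is (D).

D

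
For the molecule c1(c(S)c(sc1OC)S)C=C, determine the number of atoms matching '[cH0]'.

The query [cH0] means: aromatic carbon with no attached hydrogen (substituted or ring-fusion).
Check the 11 heavy atoms by environment: 1× s (aromatic, H0) → no; 4× c (aromatic, H0) → match; 1× C (H1) → no; 1× C (H2) → no; 2× S (H1) → no; 1× O (H0) → no; 1× C (H3) → no.
That gives 4 matching atoms.

4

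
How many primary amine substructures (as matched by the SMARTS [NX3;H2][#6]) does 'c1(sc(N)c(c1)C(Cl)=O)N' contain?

[NX3;H2][#6] is the SMARTS for a primary amine: a trivalent nitrogen with two H attached to carbon.
The molecule carries 2 separate instances of a primary amino group (-NH2) meeting every constraint; each maps to a distinct set of atoms, giving 2 matches.

2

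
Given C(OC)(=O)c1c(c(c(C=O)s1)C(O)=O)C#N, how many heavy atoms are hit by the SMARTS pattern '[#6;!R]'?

Check the 16 heavy atoms by environment: 1× s (aromatic, in 5-ring) → no; 4× c (aromatic, in 5-ring) → no; 5× C (acyclic) → match; 5× O (acyclic) → no; 1× N (acyclic) → no.
That gives 5 matching atoms.

5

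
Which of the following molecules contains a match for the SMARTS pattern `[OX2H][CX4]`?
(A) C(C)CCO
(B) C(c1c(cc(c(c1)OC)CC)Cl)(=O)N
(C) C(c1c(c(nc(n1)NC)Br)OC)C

[OX2H][CX4] describes a hydroxyl oxygen bound to an sp3 (X4) carbon (an aliphatic alcohol).
(A) contains a hydroxyl group (-OH), which satisfies every atom and bond constraint.
(B) has a methoxy ether (-OCH3) but the oxygen has H0 (ether), not H1.
(C) has a methoxy ether (-OCH3) but the oxygen has H0 (ether), not H1.
So the answer is (A).

A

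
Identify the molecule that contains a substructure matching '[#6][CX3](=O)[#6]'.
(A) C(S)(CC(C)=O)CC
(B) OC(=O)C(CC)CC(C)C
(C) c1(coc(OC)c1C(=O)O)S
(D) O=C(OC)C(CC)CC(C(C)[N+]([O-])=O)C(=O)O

A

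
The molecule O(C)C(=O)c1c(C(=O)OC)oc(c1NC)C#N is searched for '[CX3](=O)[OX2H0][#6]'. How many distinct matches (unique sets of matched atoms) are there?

[CX3](=O)[OX2H0][#6] is the SMARTS for an ester: a carbonyl carbon bonded to an oxygen that is itself bonded to carbon (no H on that O).
The molecule carries 2 separate instances of a methyl-ester group (-C(=O)OCH3) meeting every constraint; each maps to a distinct set of atoms, giving 2 matches.

2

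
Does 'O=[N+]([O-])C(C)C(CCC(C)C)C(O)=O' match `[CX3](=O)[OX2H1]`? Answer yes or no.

Yes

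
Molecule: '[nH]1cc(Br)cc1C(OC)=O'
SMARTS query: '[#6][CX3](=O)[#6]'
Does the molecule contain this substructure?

No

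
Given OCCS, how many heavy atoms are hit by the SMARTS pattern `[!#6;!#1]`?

2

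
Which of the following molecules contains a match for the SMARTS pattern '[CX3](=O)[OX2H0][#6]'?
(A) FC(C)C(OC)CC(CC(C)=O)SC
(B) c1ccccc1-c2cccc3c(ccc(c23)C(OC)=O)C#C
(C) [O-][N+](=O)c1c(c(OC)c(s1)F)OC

[CX3](=O)[OX2H0][#6] describes a carbonyl carbon bonded to an oxygen that is itself bonded to carbon (no H on that O) (an ester).
(A) has a methoxy ether (-OCH3) but the ether oxygen is not adjacent to a C=O carbon.
(B) contains a methyl-ester group (-C(=O)OCH3), which satisfies every atom and bond constraint.
(C) has a methoxy ether (-OCH3) but the ether oxygen is not adjacent to a C=O carbon.
So the answer is (B).

B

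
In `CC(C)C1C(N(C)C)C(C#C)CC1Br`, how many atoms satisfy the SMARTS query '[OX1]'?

The query [OX1] means: aliphatic oxygen with one total connection — typically a carbonyl =O or an oxide.
Check the 14 heavy atoms by environment: 10× C (X4) → no; 2× C (X2) → no; 1× N (X3) → no; 1× Br (X1) → no.
No environment satisfies the query, so 0 matching atoms.

0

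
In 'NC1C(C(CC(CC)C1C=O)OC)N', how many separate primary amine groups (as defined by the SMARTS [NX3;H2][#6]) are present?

2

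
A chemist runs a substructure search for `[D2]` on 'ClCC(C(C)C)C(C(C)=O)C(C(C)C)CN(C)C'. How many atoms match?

Check the 18 heavy atoms by environment: 2× C (D2) → match; 6× C (D3) → no; 7× C (D1) → no; 1× N (D3) → no; 1× O (D1) → no; 1× Cl (D1) → no.
That gives 2 matching atoms.

2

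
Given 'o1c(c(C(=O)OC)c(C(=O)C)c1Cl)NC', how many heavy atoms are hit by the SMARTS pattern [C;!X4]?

2

The query [C;!X4] means: aliphatic carbon that does not have four total connections.
Check the 15 heavy atoms by environment: 1× o (aromatic, X2) → no; 4× c (aromatic, X3) → no; 2× C (X3) → match; 2× O (X1) → no; 3× C (X4) → no; 1× Cl (X1) → no; 1× O (X2) → no; 1× N (X3) → no.
That gives 2 matching atoms.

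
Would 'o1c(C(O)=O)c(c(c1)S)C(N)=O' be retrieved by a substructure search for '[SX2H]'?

Yes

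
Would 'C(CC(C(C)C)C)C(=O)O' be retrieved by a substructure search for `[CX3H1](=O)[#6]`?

The pattern [CX3H1](=O)[#6] describes an sp2 carbon with one H, double-bonded to O and single-bonded to carbon — an aldehyde.
The closest candidate here is a carboxylic acid group (-C(=O)OH), but the carbonyl carbon has H0 and is bonded to O, not H1. No other fragment satisfies the full query, so there is no match.

No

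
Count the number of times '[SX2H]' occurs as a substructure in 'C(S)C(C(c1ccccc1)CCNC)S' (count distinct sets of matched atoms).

2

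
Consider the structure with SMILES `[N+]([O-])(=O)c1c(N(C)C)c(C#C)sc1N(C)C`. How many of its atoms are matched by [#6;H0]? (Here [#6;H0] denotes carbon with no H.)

The query [#6;H0] means: any carbon with no attached hydrogen.
Check the 16 heavy atoms by environment: 1× s (aromatic, H0) → no; 4× c (aromatic, H0) → match; 1× C (H0) → match; 1× C (H1) → no; 2× N (H0) → no; 4× C (H3) → no; 1× N (charge +1, H0) → no; 1× O (charge -1, H0) → no; 1× O (H0) → no.
Summing the matching environments: 4 + 1 = 5 matching atoms.

5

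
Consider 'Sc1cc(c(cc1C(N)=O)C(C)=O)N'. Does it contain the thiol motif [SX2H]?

Yes

The pattern [SX2H] describes an aliphatic sulfur with two connections, one being H — a thiol.
The molecule carries a thiol (-SH), whose atoms satisfy every constraint of the query, so the pattern matches.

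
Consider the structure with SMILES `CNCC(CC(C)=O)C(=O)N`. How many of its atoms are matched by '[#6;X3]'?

2

The query [#6;X3] means: any carbon (aromatic or not) with three total connections.
Check the 11 heavy atoms by environment: 5× C (X4) → no; 2× N (X3) → no; 2× C (X3) → match; 2× O (X1) → no.
That gives 2 matching atoms.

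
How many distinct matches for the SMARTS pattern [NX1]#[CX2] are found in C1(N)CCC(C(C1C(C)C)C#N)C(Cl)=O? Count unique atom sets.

1

[NX1]#[CX2] is the SMARTS for a nitrile: a nitrogen triple-bonded to a two-connected carbon.
Exactly one fragment in the molecule meets all constraints, giving 1 match.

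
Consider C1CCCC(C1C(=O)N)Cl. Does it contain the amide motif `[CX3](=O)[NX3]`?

The pattern [CX3](=O)[NX3] describes a carbonyl carbon bonded to a trivalent nitrogen — an amide.
The molecule carries a primary amide (-C(=O)NH2), whose atoms satisfy every constraint of the query, so the pattern matches.

Yes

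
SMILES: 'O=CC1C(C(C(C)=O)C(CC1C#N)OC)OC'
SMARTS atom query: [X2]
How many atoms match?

3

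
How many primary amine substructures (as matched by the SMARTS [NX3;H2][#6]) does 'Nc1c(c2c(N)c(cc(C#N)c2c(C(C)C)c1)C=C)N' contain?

[NX3;H2][#6] is the SMARTS for a primary amine: a trivalent nitrogen with two H attached to carbon.
The molecule carries 3 separate instances of a primary amino group (-NH2) meeting every constraint; each maps to a distinct set of atoms, giving 3 matches.

3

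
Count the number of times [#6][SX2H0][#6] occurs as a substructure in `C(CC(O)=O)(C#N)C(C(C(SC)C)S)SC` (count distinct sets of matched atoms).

[#6][SX2H0][#6] is the SMARTS for a thioether: an aliphatic sulfur bridging two carbons with no H on the sulfur.
The molecule carries 2 separate instances of a methylthio ether (-SCH3) meeting every constraint; each maps to a distinct set of atoms, giving 2 matches.

2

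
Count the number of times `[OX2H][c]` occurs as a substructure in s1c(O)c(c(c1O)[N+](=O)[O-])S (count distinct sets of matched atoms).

[OX2H][c] is the SMARTS for a phenol: a hydroxyl oxygen attached to an aromatic carbon.
The molecule carries 2 separate instances of a hydroxyl group (-OH) meeting every constraint; each maps to a distinct set of atoms, giving 2 matches.

2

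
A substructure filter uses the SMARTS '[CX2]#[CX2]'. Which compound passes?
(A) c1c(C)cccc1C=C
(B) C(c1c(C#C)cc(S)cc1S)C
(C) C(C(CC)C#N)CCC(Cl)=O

B

[CX2]#[CX2] describes a carbon-carbon triple bond (an alkyne).
(A) has a vinyl group (-CH=CH2) but the C=C is a double bond; both carbons are CX3, not CX2.
(B) contains an ethynyl group (-C#CH), which satisfies every atom and bond constraint.
(C) has a nitrile (-C#N) but the triple bond is C#N, not C#C.
So the answer is (B).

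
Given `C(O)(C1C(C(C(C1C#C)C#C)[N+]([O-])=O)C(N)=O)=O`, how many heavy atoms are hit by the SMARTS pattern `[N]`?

Check the 18 heavy atoms by environment: 11× C → no; 4× O → no; 1× N → match; 1× N (charge +1) → match; 1× O (charge -1) → no.
Summing the matching environments: 1 + 1 = 2 matching atoms.

2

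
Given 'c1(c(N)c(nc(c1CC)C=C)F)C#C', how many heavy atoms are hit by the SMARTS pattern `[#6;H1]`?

2

Check the 14 heavy atoms by environment: 1× n (aromatic, H0) → no; 5× c (aromatic, H0) → no; 1× C (H0) → no; 2× C (H1) → match; 2× C (H2) → no; 1× F (H0) → no; 1× N (H2) → no; 1× C (H3) → no.
That gives 2 matching atoms.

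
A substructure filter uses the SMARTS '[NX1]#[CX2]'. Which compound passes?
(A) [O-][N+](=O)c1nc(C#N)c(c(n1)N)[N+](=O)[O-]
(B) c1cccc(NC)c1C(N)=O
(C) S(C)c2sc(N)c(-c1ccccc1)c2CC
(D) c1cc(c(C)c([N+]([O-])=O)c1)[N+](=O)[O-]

A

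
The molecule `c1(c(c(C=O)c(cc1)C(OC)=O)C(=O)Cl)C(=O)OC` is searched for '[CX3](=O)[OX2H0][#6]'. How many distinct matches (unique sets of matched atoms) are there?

2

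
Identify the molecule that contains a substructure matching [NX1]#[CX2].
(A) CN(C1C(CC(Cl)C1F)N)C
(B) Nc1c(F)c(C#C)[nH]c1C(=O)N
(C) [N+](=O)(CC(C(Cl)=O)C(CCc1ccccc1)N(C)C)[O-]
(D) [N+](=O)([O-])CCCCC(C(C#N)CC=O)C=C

[NX1]#[CX2] describes a nitrogen triple-bonded to a two-connected carbon (a nitrile).
(A) has a primary amino group (-NH2) but the nitrogen is NX3 (three connections), not NX1 triple-bonded.
(B) has a primary amide (-C(=O)NH2) but the nitrogen is NX3, not NX1.
(C) has a nitro group (-[N+](=O)[O-]) but there is no C#N triple bond.
(D) contains a nitrile (-C#N), which satisfies every atom and bond constraint.
So the answer is (D).

D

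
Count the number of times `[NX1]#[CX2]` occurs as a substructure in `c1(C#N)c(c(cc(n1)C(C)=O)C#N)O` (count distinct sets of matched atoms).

[NX1]#[CX2] is the SMARTS for a nitrile: a nitrogen triple-bonded to a two-connected carbon.
The molecule carries 2 separate instances of a nitrile (-C#N) meeting every constraint; each maps to a distinct set of atoms, giving 2 matches.

2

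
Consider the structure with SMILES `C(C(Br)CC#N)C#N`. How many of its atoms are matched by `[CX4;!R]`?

The query [CX4;!R] means: aliphatic carbon with four total connections, not in a ring.
Check the 8 heavy atoms by environment: 3× C (X4, acyclic) → match; 1× Br (X1, acyclic) → no; 2× C (X2, acyclic) → no; 2× N (X1, acyclic) → no.
That gives 3 matching atoms.

3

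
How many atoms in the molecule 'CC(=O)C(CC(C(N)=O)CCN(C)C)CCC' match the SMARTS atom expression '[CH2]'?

5

The query [CH2] means: aliphatic carbon with exactly two hydrogens.
Check the 17 heavy atoms by environment: 5× C (H2) → match; 2× C (H1) → no; 2× C (H0) → no; 2× O (H0) → no; 4× C (H3) → no; 1× N (H2) → no; 1× N (H0) → no.
That gives 5 matching atoms.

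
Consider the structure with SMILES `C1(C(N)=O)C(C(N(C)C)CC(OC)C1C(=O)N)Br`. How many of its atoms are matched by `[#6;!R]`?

5

The query [#6;!R] means: carbon not in any ring.
Check the 18 heavy atoms by environment: 6× C (in 6-ring) → no; 3× N (acyclic) → no; 5× C (acyclic) → match; 3× O (acyclic) → no; 1× Br (acyclic) → no.
That gives 5 matching atoms.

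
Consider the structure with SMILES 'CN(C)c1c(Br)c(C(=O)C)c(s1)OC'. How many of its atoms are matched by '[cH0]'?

The query [cH0] means: aromatic carbon with no attached hydrogen (substituted or ring-fusion).
Check the 14 heavy atoms by environment: 1× s (aromatic, H0) → no; 4× c (aromatic, H0) → match; 2× O (H0) → no; 4× C (H3) → no; 1× N (H0) → no; 1× C (H0) → no; 1× Br (H0) → no.
That gives 4 matching atoms.

4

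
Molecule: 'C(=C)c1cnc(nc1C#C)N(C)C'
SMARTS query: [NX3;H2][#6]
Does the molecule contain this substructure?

The pattern [NX3;H2][#6] describes a trivalent nitrogen with two H attached to carbon — a primary amine.
The closest candidate here is a dimethylamino group (-N(CH3)2), but the nitrogen has H0, not H2. No other fragment satisfies the full query, so there is no match.

No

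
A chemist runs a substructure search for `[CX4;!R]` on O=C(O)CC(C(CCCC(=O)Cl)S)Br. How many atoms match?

6

The query [CX4;!R] means: aliphatic carbon with four total connections, not in a ring.
Check the 14 heavy atoms by environment: 6× C (X4, acyclic) → match; 1× Br (X1, acyclic) → no; 2× C (X3, acyclic) → no; 2× O (X1, acyclic) → no; 1× Cl (X1, acyclic) → no; 1× O (X2, acyclic) → no; 1× S (X2, acyclic) → no.
That gives 6 matching atoms.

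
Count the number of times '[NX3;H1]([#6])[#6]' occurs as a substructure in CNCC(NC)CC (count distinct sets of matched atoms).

[NX3;H1]([#6])[#6] is the SMARTS for a secondary amine: a trivalent nitrogen with one H, bonded to two carbons.
The molecule carries 2 separate instances of an N-methylamino group (-NHCH3) meeting every constraint; each maps to a distinct set of atoms, giving 2 matches.

2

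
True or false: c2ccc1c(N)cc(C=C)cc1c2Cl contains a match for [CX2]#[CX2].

False

The pattern [CX2]#[CX2] describes a carbon-carbon triple bond — an alkyne.
The closest candidate here is a vinyl group (-CH=CH2), but the C=C is a double bond; both carbons are CX3, not CX2. No other fragment satisfies the full query, so there is no match.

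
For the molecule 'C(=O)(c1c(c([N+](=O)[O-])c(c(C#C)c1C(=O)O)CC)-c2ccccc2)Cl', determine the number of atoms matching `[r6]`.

The query [r6] means: r6 matches atoms in a six-membered ring.
Check the 25 heavy atoms by environment: 12× c (aromatic, in 6-ring) → match; 6× C (acyclic) → no; 4× O (acyclic) → no; 1× Cl (acyclic) → no; 1× N (charge +1, acyclic) → no; 1× O (charge -1, acyclic) → no.
That gives 12 matching atoms.

12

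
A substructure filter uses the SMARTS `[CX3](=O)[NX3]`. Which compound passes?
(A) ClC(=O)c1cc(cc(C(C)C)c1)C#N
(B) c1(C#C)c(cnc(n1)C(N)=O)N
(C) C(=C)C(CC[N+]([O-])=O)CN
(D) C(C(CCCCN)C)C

B

[CX3](=O)[NX3] describes a carbonyl carbon bonded to a trivalent nitrogen (an amide).
(A) has a nitrile (-C#N) but the nitrile N is NX1 (triple-bonded), not NX3.
(B) contains a primary amide (-C(=O)NH2), which satisfies every atom and bond constraint.
(C) has a primary amino group (-NH2) but the -NH2 is not attached to a carbonyl carbon.
(D) has a primary amino group (-NH2) but the -NH2 is not attached to a carbonyl carbon.
So the answer is (B).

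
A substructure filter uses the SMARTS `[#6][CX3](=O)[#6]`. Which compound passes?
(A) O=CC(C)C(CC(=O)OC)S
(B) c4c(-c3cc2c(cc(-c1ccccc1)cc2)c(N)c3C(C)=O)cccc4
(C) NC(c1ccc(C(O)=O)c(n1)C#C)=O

[#6][CX3](=O)[#6] describes a carbonyl carbon (no H) flanked by two carbons (a ketone).
(A) has an aldehyde (-CHO) but the carbonyl carbon has H1, so it is not flanked by two carbons.
(B) contains an acetyl/ketone group (-C(=O)CH3), which satisfies every atom and bond constraint.
(C) has a carboxylic acid group (-C(=O)OH) but one neighbour of the carbonyl carbon is O, not C.
So the answer is (B).

B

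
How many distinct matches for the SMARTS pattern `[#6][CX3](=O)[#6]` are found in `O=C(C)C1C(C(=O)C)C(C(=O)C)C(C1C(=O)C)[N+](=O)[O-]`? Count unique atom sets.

4

[#6][CX3](=O)[#6] is the SMARTS for a ketone: a carbonyl carbon (no H) flanked by two carbons.
The molecule carries 4 separate instances of an acetyl/ketone group (-C(=O)CH3) meeting every constraint; each maps to a distinct set of atoms, giving 4 matches.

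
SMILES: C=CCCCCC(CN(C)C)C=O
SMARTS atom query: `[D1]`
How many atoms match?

Check the 13 heavy atoms by environment: 7× C (D2) → no; 1× C (D3) → no; 3× C (D1) → match; 1× N (D3) → no; 1× O (D1) → match.
Summing the matching environments: 3 + 1 = 4 matching atoms.

4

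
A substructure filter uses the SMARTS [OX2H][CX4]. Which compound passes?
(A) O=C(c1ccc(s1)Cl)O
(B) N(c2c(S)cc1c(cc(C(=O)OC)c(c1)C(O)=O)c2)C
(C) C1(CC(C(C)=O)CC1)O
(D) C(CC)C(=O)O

C

[OX2H][CX4] describes a hydroxyl oxygen bound to an sp3 (X4) carbon (an aliphatic alcohol).
(A) has a carboxylic acid group (-C(=O)OH) but the -OH is on a CX3 carbonyl carbon, not a CX4 carbon.
(B) has a carboxylic acid group (-C(=O)OH) but the -OH is on a CX3 carbonyl carbon, not a CX4 carbon.
(C) contains a hydroxyl group (-OH), which satisfies every atom and bond constraint.
(D) has a carboxylic acid group (-C(=O)OH) but the -OH is on a CX3 carbonyl carbon, not a CX4 carbon.
So the answer is (C).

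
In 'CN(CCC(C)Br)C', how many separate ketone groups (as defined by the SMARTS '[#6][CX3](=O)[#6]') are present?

[#6][CX3](=O)[#6] is the SMARTS for a ketone: a carbonyl carbon (no H) flanked by two carbons.
No fragment in the molecule satisfies every constraint, giving 0 matches.

0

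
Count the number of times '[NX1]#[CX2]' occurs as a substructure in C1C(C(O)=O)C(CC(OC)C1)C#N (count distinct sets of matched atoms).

1

[NX1]#[CX2] is the SMARTS for a nitrile: a nitrogen triple-bonded to a two-connected carbon.
Exactly one fragment in the molecule meets all constraints, giving 1 match.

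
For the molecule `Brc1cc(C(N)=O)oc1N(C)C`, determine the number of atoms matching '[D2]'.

2

The query [D2] means: atom with exactly two heavy-atom neighbours.
Check the 12 heavy atoms by environment: 1× o (aromatic, D2) → match; 3× c (aromatic, D3) → no; 1× c (aromatic, D2) → match; 1× N (D3) → no; 2× C (D1) → no; 1× Br (D1) → no; 1× C (D3) → no; 1× O (D1) → no; 1× N (D1) → no.
Summing the matching environments: 1 + 1 = 2 matching atoms.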